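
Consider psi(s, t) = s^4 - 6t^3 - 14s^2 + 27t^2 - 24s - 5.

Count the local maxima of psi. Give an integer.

psi separates as a function of s plus a function of t, so ∇psi=0 decouples.
∂psi/∂s = 4(s - 3)(s + 1)(s + 2) = 0 at s ∈ {-2, -1, 3}; ∂psi/∂t = -18t(t - 3) = 0 at t ∈ {0, 3}.
The Hessian is diagonal: diag(psi_ss, psi_tt). Second derivatives: psi_ss(-2)=20, psi_ss(-1)=-16, psi_ss(3)=80; psi_tt(0)=54, psi_tt(3)=-54.
Local maxima occur where both diagonal entries negative: (-1, 3). Count: 1.

1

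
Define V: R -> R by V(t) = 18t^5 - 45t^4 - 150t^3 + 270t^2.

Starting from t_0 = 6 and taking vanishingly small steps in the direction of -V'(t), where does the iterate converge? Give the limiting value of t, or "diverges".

V'(t) = 90t(t - 3)(t - 1)(t + 2), so V'(6) = 64800.
Gradient descent moves in the -V' direction, i.e. t is decreasing.
The nearest critical point in that direction is t = 3, where V'' = 2700 > 0 (a local minimum). The iterate converges there.

3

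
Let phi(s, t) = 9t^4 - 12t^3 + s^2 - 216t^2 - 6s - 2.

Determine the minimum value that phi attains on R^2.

-1931

phi(s,t) separates as P(s) + Q(t) − 2, so its minimum is min P + min Q − 2.
P'(s) = 2s - 6 vanishes at s ∈ {3}; Q'(t) = 36t(t - 4)(t + 3) vanishes at t ∈ {-3, 0, 4}.
Local minima of P (where P''>0): P(3)=-9. Local minima of Q: Q(-3)=-891, Q(4)=-1920.
So the global minimum of phi is P(3) + Q(4) − 2 = -9 − 1920 − 2 = -1931, attained at (3, 4).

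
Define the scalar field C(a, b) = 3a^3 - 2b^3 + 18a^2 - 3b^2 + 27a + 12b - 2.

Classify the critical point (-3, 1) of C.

The mixed partial ∂²C/∂a∂b is 0, so the Hessian at any point is diag(C_aa, C_bb) = diag(18(a + 2), -6(2b + 1)).
At (-3, 1): H = diag(-18, -18).
Both eigenvalues are negative, so H is negative definite: a local maximum.

local maximum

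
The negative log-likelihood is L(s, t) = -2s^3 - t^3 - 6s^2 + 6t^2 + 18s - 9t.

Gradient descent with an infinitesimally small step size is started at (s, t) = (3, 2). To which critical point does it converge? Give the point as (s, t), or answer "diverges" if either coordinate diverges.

diverges

L is separable, so gradient descent decouples: s follows -∂L/∂s, t follows -∂L/∂t.
∂L/∂s = -6(s - 1)(s + 3); at s=3 this is -72, so s increases.
∂L/∂t = -3(t - 3)(t - 1); at t=2 this is 3, so t decreases.
The s-coordinate has no critical point in that direction and runs off to infinity.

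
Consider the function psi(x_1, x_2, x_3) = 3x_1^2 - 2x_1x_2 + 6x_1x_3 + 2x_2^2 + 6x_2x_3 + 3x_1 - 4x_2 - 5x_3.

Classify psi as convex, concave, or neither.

psi is quadratic, so its Hessian is the constant matrix H = [[6, -2, 6], [-2, 4, 6], [6, 6, 0]].
Leading principal minors: 6, 20, -504.
Neither pattern holds ⇒ H is indefinite ⇒ neither convex nor concave.

neither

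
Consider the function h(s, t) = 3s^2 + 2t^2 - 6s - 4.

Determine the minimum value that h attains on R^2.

h(s,t) separates as P(s) + Q(t) − 4, so its minimum is min P + min Q − 4.
P'(s) = 6s - 6 vanishes at s ∈ {1}; Q'(t) = 4t vanishes at t ∈ {0}.
Local minima of P (where P''>0): P(1)=-3. Local minima of Q: Q(0)=0.
So the global minimum of h is P(1) + Q(0) − 4 = -3 + 0 − 4 = -7, attained at (1, 0).

-7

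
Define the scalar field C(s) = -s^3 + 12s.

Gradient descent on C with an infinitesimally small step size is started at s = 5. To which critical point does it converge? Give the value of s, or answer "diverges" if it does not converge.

C'(s) = -3(s - 2)(s + 2), so C'(5) = -63.
Gradient descent moves in the -C' direction, i.e. s is increasing.
There is no critical point above s=5, and C' keeps the same sign, so the iterate runs off to +∞.

diverges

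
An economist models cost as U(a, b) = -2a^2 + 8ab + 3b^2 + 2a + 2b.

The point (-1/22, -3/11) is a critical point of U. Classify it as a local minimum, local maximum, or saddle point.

The Hessian of U is constant: H = [[-4, 8], [8, 6]].
det(H) = (-4)·6 − 8² = -88.
Since det(H) < 0, H is indefinite and the critical point is a saddle point.

saddle point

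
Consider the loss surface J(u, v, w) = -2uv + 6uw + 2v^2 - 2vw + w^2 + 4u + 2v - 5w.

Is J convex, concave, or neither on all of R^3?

neither

J is quadratic, so its Hessian is the constant matrix H = [[0, -2, 6], [-2, 4, -2], [6, -2, 2]].
Leading principal minors: 0, -4, -104.
Neither pattern holds ⇒ H is indefinite ⇒ neither convex nor concave.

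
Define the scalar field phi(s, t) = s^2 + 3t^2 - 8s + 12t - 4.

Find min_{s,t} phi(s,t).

-32

phi(s,t) separates as P(s) + Q(t) − 4, so its minimum is min P + min Q − 4.
P'(s) = 2s - 8 vanishes at s ∈ {4}; Q'(t) = 6(t + 2) vanishes at t ∈ {-2}.
Local minima of P (where P''>0): P(4)=-16. Local minima of Q: Q(-2)=-12.
So the global minimum of phi is P(4) + Q(-2) − 4 = -16 − 12 − 4 = -32, attained at (4, -2).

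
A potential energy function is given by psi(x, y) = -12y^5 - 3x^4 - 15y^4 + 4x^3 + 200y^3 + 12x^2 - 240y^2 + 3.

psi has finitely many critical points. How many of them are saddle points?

6

psi separates as a function of x plus a function of y, so ∇psi=0 decouples.
∂psi/∂x = -12x(x - 2)(x + 1) = 0 at x ∈ {-1, 0, 2}; ∂psi/∂y = -60y(y - 2)(y - 1)(y + 4) = 0 at y ∈ {-4, 0, 1, 2}.
The Hessian is diagonal: diag(psi_xx, psi_yy). Second derivatives: psi_xx(-1)=-36, psi_xx(0)=24, psi_xx(2)=-72; psi_yy(-4)=7200, psi_yy(0)=-480, psi_yy(1)=300, psi_yy(2)=-720.
Saddle points occur where the two diagonal entries have opposite signs: (-1, -4), (-1, 1), (0, 0), (0, 2), (2, -4), (2, 1). Count: 6.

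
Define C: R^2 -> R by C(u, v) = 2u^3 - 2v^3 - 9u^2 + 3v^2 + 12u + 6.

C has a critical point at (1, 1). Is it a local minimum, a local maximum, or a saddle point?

local maximum

The mixed partial ∂²C/∂u∂v is 0, so the Hessian at any point is diag(C_uu, C_vv) = diag(6(2u - 3), 6(-2v + 1)).
At (1, 1): H = diag(-6, -6).
Both eigenvalues are negative, so H is negative definite: a local maximum.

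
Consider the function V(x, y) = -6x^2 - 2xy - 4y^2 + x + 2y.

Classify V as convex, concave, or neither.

concave

V is quadratic, so its Hessian is the constant matrix H = [[-12, -2], [-2, -8]].
det(H) = 92, tr(H) = -20.
det(H) > 0 and tr(H) < 0, so H is negative definite everywhere: concave.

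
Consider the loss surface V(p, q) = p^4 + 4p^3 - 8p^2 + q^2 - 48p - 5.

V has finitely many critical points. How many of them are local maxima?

V separates as a function of p plus a function of q, so ∇V=0 decouples.
∂V/∂p = 4(p - 2)(p + 2)(p + 3) = 0 at p ∈ {-3, -2, 2}; ∂V/∂q = 2q = 0 at q ∈ {0}.
The Hessian is diagonal: diag(V_pp, V_qq). Second derivatives: V_pp(-3)=20, V_pp(-2)=-16, V_pp(2)=80; V_qq(0)=2.
Local maxima occur where both diagonal entries negative: none. Count: 0.

0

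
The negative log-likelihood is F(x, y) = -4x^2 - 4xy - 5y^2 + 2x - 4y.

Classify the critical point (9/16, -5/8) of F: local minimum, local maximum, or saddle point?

local maximum

The Hessian of F is constant: H = [[-8, -4], [-4, -10]].
det(H) = (-8)·(-10) − (-4)² = 64.
det(H) > 0 and tr(H) = -18 < 0, so H is negative definite and the point is a local maximum.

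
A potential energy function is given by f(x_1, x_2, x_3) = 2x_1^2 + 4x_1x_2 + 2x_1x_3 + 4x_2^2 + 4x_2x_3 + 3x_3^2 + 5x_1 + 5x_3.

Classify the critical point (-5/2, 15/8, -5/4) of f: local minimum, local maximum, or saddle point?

local minimum

The Hessian is constant: H = [[4, 4, 2], [4, 8, 4], [2, 4, 6]].
Leading principal minors: Δ₁ = 4, Δ₂ = 16, Δ₃ = 64.
All leading minors are positive, so H is positive definite: a local minimum.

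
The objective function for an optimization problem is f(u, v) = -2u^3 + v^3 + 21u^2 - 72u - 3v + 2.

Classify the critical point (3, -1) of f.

The mixed partial ∂²f/∂u∂v is 0, so the Hessian at any point is diag(f_uu, f_vv) = diag(6(-2u + 7), 6v).
At (3, -1): H = diag(6, -6).
The eigenvalues have opposite signs, so H is indefinite: a saddle point.

saddle point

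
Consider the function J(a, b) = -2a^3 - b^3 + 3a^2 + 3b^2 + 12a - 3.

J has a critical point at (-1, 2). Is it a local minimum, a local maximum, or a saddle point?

saddle point

The mixed partial ∂²J/∂a∂b is 0, so the Hessian at any point is diag(J_aa, J_bb) = diag(6(-2a + 1), 6(-b + 1)).
At (-1, 2): H = diag(18, -6).
The eigenvalues have opposite signs, so H is indefinite: a saddle point.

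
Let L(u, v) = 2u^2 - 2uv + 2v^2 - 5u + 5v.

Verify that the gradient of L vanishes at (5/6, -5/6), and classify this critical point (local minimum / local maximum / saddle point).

∇L = (4u - 2v - 5, -2u + 4v + 5); substituting (5/6, -5/6) gives ∇L = (0, 0), so (5/6, -5/6) is indeed a critical point.
The Hessian of L is constant: H = [[4, -2], [-2, 4]].
det(H) = 4·4 − (-2)² = 12.
det(H) > 0 and tr(H) = 8 > 0, so H is positive definite and the point is a local minimum.

local minimum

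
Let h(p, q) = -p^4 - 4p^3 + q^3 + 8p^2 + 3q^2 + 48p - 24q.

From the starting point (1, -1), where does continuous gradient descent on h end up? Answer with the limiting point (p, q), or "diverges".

h is separable, so gradient descent decouples: p follows -∂h/∂p, q follows -∂h/∂q.
∂h/∂p = -4(p - 2)(p + 2)(p + 3); at p=1 this is 48, so p decreases.
∂h/∂q = 3(q - 2)(q + 4); at q=-1 this is -27, so q increases.
p converges to its nearest critical value -2 (a local min of the p-part); q converges to 2. The iterate converges to (-2, 2).

(-2, 2)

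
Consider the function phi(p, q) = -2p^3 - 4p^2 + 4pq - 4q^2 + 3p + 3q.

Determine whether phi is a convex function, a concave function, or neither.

The term -2p^3 is cubic, so the Hessian is not constant.
∂²phi/∂p² = -12p - 8, which takes both signs as p varies (negative for sufficiently large p). A diagonal entry of the Hessian changing sign means the Hessian is neither positive- nor negative-semidefinite on all of R^2.

neither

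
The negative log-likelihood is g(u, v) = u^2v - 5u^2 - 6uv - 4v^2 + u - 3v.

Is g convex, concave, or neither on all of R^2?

The term u^2v is cubic, so the Hessian is not constant.
∂²g/∂u² = 2v - 10, which takes both signs as v varies (negative for sufficiently negative v). A diagonal entry of the Hessian changing sign means the Hessian is neither positive- nor negative-semidefinite on all of R^2.

neither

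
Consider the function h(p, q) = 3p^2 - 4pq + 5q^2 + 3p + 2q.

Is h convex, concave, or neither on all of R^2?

convex

h is quadratic, so its Hessian is the constant matrix H = [[6, -4], [-4, 10]].
det(H) = 44, tr(H) = 16.
det(H) > 0 and tr(H) > 0, so H is positive definite everywhere: convex.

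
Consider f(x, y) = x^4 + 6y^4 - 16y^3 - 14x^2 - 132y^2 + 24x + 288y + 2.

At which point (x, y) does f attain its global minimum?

f(x,y) separates as P(x) + Q(y) + 2, so its minimum is min P + min Q + 2.
P'(x) = 4(x - 2)(x - 1)(x + 3) vanishes at x ∈ {-3, 1, 2}; Q'(y) = 24(y - 4)(y - 1)(y + 3) vanishes at y ∈ {-3, 1, 4}.
Local minima of P (where P''>0): P(-3)=-117, P(2)=8. Local minima of Q: Q(-3)=-1134, Q(4)=-448.
So the global minimum of f is P(-3) + Q(-3) + 2 = -117 − 1134 + 2 = -1249, attained at (-3, -3).

(-3, -3)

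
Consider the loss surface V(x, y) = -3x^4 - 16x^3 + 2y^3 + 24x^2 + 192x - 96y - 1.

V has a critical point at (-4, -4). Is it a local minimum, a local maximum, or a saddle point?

The mixed partial ∂²V/∂x∂y is 0, so the Hessian at any point is diag(V_xx, V_yy) = diag(12(-3x^2 - 8x + 4), 12y).
At (-4, -4): H = diag(-144, -48).
Both eigenvalues are negative, so H is negative definite: a local maximum.

local maximum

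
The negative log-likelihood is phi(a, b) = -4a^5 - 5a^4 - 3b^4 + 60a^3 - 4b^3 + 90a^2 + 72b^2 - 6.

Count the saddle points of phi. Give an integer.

6

phi separates as a function of a plus a function of b, so ∇phi=0 decouples.
∂phi/∂a = -20a(a - 3)(a + 1)(a + 3) = 0 at a ∈ {-3, -1, 0, 3}; ∂phi/∂b = -12b(b - 3)(b + 4) = 0 at b ∈ {-4, 0, 3}.
The Hessian is diagonal: diag(phi_aa, phi_bb). Second derivatives: phi_aa(-3)=720, phi_aa(-1)=-160, phi_aa(0)=180, phi_aa(3)=-1440; phi_bb(-4)=-336, phi_bb(0)=144, phi_bb(3)=-252.
Saddle points occur where the two diagonal entries have opposite signs: (-3, -4), (-3, 3), (-1, 0), (0, -4), (0, 3), (3, 0). Count: 6.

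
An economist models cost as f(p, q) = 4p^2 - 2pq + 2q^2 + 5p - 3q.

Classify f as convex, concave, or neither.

f is quadratic, so its Hessian is the constant matrix H = [[8, -2], [-2, 4]].
det(H) = 28, tr(H) = 12.
det(H) > 0 and tr(H) > 0, so H is positive definite everywhere: convex.

convex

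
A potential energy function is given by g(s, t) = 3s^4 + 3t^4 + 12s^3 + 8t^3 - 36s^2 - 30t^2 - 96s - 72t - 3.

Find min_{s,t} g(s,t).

g(s,t) separates as P(s) + Q(t) − 3, so its minimum is min P + min Q − 3.
P'(s) = 12(s - 2)(s + 1)(s + 4) vanishes at s ∈ {-4, -1, 2}; Q'(t) = 12(t - 2)(t + 1)(t + 3) vanishes at t ∈ {-3, -1, 2}.
Local minima of P (where P''>0): P(-4)=-192, P(2)=-192. Local minima of Q: Q(-3)=-27, Q(2)=-152.
So the global minimum of g is P(-4) + Q(2) − 3 = -192 − 152 − 3 = -347, attained at (-4, 2).

-347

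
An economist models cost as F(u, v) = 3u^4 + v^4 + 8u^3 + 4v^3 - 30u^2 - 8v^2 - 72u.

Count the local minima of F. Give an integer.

4

F separates as a function of u plus a function of v, so ∇F=0 decouples.
∂F/∂u = 12(u - 2)(u + 1)(u + 3) = 0 at u ∈ {-3, -1, 2}; ∂F/∂v = 4v(v - 1)(v + 4) = 0 at v ∈ {-4, 0, 1}.
The Hessian is diagonal: diag(F_uu, F_vv). Second derivatives: F_uu(-3)=120, F_uu(-1)=-72, F_uu(2)=180; F_vv(-4)=80, F_vv(0)=-16, F_vv(1)=20.
Local minima occur where both diagonal entries positive: (-3, -4), (-3, 1), (2, -4), (2, 1). Count: 4.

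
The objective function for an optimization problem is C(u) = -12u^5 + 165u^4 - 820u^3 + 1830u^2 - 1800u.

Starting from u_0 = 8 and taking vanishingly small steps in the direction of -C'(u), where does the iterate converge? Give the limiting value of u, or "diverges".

C'(u) = -60(u - 5)(u - 3)(u - 2)(u - 1), so C'(8) = -37800.
Gradient descent moves in the -C' direction, i.e. u is increasing.
There is no critical point above u=8, and C' keeps the same sign, so the iterate runs off to +∞.

diverges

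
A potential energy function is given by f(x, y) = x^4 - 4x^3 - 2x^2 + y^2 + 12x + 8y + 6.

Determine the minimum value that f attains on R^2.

-19

f(x,y) separates as P(x) + Q(y) + 6, so its minimum is min P + min Q + 6.
P'(x) = 4(x - 3)(x - 1)(x + 1) vanishes at x ∈ {-1, 1, 3}; Q'(y) = 2y + 8 vanishes at y ∈ {-4}.
Local minima of P (where P''>0): P(-1)=-9, P(3)=-9. Local minima of Q: Q(-4)=-16.
So the global minimum of f is P(-1) + Q(-4) + 6 = -9 − 16 + 6 = -19, attained at (-1, -4).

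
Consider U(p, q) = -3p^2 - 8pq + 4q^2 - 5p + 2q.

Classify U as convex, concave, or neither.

neither

U is quadratic, so its Hessian is the constant matrix H = [[-6, -8], [-8, 8]].
det(H) = -112, tr(H) = 2.
det(H) < 0, so H is indefinite: neither convex nor concave.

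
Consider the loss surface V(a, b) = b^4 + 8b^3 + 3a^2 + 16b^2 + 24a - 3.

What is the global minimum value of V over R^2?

-51

V(a,b) separates as P(a) + Q(b) − 3, so its minimum is min P + min Q − 3.
P'(a) = 6a + 24 vanishes at a ∈ {-4}; Q'(b) = 4b(b + 2)(b + 4) vanishes at b ∈ {-4, -2, 0}.
Local minima of P (where P''>0): P(-4)=-48. Local minima of Q: Q(-4)=0, Q(0)=0.
So the global minimum of V is P(-4) + Q(-4) − 3 = -48 + 0 − 3 = -51, attained at (-4, -4).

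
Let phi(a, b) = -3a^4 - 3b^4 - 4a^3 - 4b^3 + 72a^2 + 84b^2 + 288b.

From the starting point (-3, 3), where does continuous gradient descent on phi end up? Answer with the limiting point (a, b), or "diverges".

(0, -2)

phi is separable, so gradient descent decouples: a follows -∂phi/∂a, b follows -∂phi/∂b.
∂phi/∂a = -12a(a - 3)(a + 4); at a=-3 this is -216, so a increases.
∂phi/∂b = -12(b - 4)(b + 2)(b + 3); at b=3 this is 360, so b decreases.
a converges to its nearest critical value 0 (a local min of the a-part); b converges to -2. The iterate converges to (0, -2).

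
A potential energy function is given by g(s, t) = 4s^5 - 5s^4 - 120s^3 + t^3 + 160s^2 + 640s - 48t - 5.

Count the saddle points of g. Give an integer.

4

g separates as a function of s plus a function of t, so ∇g=0 decouples.
∂g/∂s = 20(s - 4)(s - 2)(s + 1)(s + 4) = 0 at s ∈ {-4, -1, 2, 4}; ∂g/∂t = 3(t - 4)(t + 4) = 0 at t ∈ {-4, 4}.
The Hessian is diagonal: diag(g_ss, g_tt). Second derivatives: g_ss(-4)=-2880, g_ss(-1)=900, g_ss(2)=-720, g_ss(4)=1600; g_tt(-4)=-24, g_tt(4)=24.
Saddle points occur where the two diagonal entries have opposite signs: (-4, 4), (-1, -4), (2, 4), (4, -4). Count: 4.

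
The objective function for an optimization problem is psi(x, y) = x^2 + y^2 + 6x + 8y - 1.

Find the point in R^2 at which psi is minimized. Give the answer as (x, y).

psi(x,y) separates as P(x) + Q(y) − 1, so its minimum is min P + min Q − 1.
P'(x) = 2x + 6 vanishes at x ∈ {-3}; Q'(y) = 2y + 8 vanishes at y ∈ {-4}.
Local minima of P (where P''>0): P(-3)=-9. Local minima of Q: Q(-4)=-16.
So the global minimum of psi is P(-3) + Q(-4) − 1 = -9 − 16 − 1 = -26, attained at (-3, -4).

(-3, -4)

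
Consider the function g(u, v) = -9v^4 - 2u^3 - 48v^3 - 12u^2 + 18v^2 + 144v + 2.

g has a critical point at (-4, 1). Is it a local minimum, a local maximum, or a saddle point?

saddle point

The mixed partial ∂²g/∂u∂v is 0, so the Hessian at any point is diag(g_uu, g_vv) = diag(-12(u + 2), 36(-3v^2 - 8v + 1)).
At (-4, 1): H = diag(24, -360).
The eigenvalues have opposite signs, so H is indefinite: a saddle point.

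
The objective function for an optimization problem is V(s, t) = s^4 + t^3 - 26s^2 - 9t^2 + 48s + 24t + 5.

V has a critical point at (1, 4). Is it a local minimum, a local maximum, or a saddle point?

saddle point

The mixed partial ∂²V/∂s∂t is 0, so the Hessian at any point is diag(V_ss, V_tt) = diag(4(3s^2 - 13), 6(t - 3)).
At (1, 4): H = diag(-40, 6).
The eigenvalues have opposite signs, so H is indefinite: a saddle point.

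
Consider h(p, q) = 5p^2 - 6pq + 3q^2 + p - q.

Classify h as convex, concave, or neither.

h is quadratic, so its Hessian is the constant matrix H = [[10, -6], [-6, 6]].
det(H) = 24, tr(H) = 16.
det(H) > 0 and tr(H) > 0, so H is positive definite everywhere: convex.

convex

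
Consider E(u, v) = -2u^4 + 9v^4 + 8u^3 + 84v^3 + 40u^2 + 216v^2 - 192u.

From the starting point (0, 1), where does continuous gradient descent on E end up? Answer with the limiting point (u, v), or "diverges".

(2, 0)

E is separable, so gradient descent decouples: u follows -∂E/∂u, v follows -∂E/∂v.
∂E/∂u = -8(u - 4)(u - 2)(u + 3); at u=0 this is -192, so u increases.
∂E/∂v = 36v(v + 3)(v + 4); at v=1 this is 720, so v decreases.
u converges to its nearest critical value 2 (a local min of the u-part); v converges to 0. The iterate converges to (2, 0).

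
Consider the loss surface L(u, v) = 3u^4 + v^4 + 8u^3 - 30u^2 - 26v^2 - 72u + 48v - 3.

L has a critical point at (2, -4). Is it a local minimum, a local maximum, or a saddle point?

local minimum

The mixed partial ∂²L/∂u∂v is 0, so the Hessian at any point is diag(L_uu, L_vv) = diag(12(3u^2 + 4u - 5), 4(3v^2 - 13)).
At (2, -4): H = diag(180, 140).
Both eigenvalues are positive, so H is positive definite: a local minimum.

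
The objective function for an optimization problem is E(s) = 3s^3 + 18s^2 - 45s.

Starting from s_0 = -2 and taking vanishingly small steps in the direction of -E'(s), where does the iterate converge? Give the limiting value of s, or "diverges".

E'(s) = 9(s - 1)(s + 5), so E'(-2) = -81.
Gradient descent moves in the -E' direction, i.e. s is increasing.
The nearest critical point in that direction is s = 1, where E'' = 54 > 0 (a local minimum). The iterate converges there.

1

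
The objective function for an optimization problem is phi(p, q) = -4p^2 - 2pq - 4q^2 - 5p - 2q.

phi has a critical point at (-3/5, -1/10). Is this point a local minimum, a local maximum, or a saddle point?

local maximum

The Hessian of phi is constant: H = [[-8, -2], [-2, -8]].
det(H) = (-8)·(-8) − (-2)² = 60.
det(H) > 0 and tr(H) = -16 < 0, so H is negative definite and the point is a local maximum.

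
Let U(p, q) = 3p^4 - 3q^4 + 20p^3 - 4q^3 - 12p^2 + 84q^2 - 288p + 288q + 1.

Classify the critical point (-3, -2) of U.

saddle point

The mixed partial ∂²U/∂p∂q is 0, so the Hessian at any point is diag(U_pp, U_qq) = diag(12(3p^2 + 10p - 2), 12(-3q^2 - 2q + 14)).
At (-3, -2): H = diag(-60, 72).
The eigenvalues have opposite signs, so H is indefinite: a saddle point.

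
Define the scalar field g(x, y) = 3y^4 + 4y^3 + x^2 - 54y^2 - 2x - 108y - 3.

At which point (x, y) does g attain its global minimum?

g(x,y) separates as P(x) + Q(y) − 3, so its minimum is min P + min Q − 3.
P'(x) = 2x - 2 vanishes at x ∈ {1}; Q'(y) = 12(y - 3)(y + 1)(y + 3) vanishes at y ∈ {-3, -1, 3}.
Local minima of P (where P''>0): P(1)=-1. Local minima of Q: Q(-3)=-27, Q(3)=-459.
So the global minimum of g is P(1) + Q(3) − 3 = -1 − 459 − 3 = -463, attained at (1, 3).

(1, 3)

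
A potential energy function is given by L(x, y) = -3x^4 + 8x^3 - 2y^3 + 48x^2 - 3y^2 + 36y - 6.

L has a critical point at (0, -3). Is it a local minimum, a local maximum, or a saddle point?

local minimum

The mixed partial ∂²L/∂x∂y is 0, so the Hessian at any point is diag(L_xx, L_yy) = diag(12(-3x^2 + 4x + 8), -6(2y + 1)).
At (0, -3): H = diag(96, 30).
Both eigenvalues are positive, so H is positive definite: a local minimum.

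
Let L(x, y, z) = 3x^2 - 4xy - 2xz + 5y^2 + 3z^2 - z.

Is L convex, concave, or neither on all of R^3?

L is quadratic, so its Hessian is the constant matrix H = [[6, -4, -2], [-4, 10, 0], [-2, 0, 6]].
Leading principal minors: 6, 44, 224.
All positive ⇒ H ≻ 0 ⇒ convex.

convex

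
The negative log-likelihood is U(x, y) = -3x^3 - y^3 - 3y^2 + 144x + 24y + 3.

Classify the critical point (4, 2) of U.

local maximum

The mixed partial ∂²U/∂x∂y is 0, so the Hessian at any point is diag(U_xx, U_yy) = diag(-18x, -6(y + 1)).
At (4, 2): H = diag(-72, -18).
Both eigenvalues are negative, so H is negative definite: a local maximum.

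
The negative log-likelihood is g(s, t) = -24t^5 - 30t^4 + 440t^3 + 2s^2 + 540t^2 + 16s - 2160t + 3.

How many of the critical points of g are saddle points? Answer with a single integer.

2

g separates as a function of s plus a function of t, so ∇g=0 decouples.
∂g/∂s = 4(s + 4) = 0 at s ∈ {-4}; ∂g/∂t = -120(t - 3)(t - 1)(t + 2)(t + 3) = 0 at t ∈ {-3, -2, 1, 3}.
The Hessian is diagonal: diag(g_ss, g_tt). Second derivatives: g_ss(-4)=4; g_tt(-3)=2880, g_tt(-2)=-1800, g_tt(1)=2880, g_tt(3)=-7200.
Saddle points occur where the two diagonal entries have opposite signs: (-4, -2), (-4, 3). Count: 2.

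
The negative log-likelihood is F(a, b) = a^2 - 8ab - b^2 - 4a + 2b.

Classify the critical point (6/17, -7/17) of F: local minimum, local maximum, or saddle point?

The Hessian of F is constant: H = [[2, -8], [-8, -2]].
det(H) = 2·(-2) − (-8)² = -68.
Since det(H) < 0, H is indefinite and the critical point is a saddle point.

saddle point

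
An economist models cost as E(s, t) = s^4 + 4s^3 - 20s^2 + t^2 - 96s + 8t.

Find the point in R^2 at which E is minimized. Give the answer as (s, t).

E(s,t) separates as P(s) + Q(t), so its minimum is min P + min Q.
P'(s) = 4(s - 3)(s + 2)(s + 4) vanishes at s ∈ {-4, -2, 3}; Q'(t) = 2(t + 4) vanishes at t ∈ {-4}.
Local minima of P (where P''>0): P(-4)=64, P(3)=-279. Local minima of Q: Q(-4)=-16.
So the global minimum of E is P(3) + Q(-4) = -279 − 16 = -295, attained at (3, -4).

(3, -4)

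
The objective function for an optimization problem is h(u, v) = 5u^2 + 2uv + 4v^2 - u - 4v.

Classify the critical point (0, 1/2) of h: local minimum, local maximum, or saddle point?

The Hessian of h is constant: H = [[10, 2], [2, 8]].
det(H) = 10·8 − 2² = 76.
det(H) > 0 and tr(H) = 18 > 0, so H is positive definite and the point is a local minimum.

local minimum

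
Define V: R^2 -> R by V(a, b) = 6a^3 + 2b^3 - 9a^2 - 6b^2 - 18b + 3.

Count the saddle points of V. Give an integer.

V separates as a function of a plus a function of b, so ∇V=0 decouples.
∂V/∂a = 18a(a - 1) = 0 at a ∈ {0, 1}; ∂V/∂b = 6(b - 3)(b + 1) = 0 at b ∈ {-1, 3}.
The Hessian is diagonal: diag(V_aa, V_bb). Second derivatives: V_aa(0)=-18, V_aa(1)=18; V_bb(-1)=-24, V_bb(3)=24.
Saddle points occur where the two diagonal entries have opposite signs: (0, 3), (1, -1). Count: 2.

2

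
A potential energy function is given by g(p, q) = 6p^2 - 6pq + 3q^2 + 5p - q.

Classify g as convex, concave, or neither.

convex

g is quadratic, so its Hessian is the constant matrix H = [[12, -6], [-6, 6]].
det(H) = 36, tr(H) = 18.
det(H) > 0 and tr(H) > 0, so H is positive definite everywhere: convex.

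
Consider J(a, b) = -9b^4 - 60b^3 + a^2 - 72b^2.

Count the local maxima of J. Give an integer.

0

J separates as a function of a plus a function of b, so ∇J=0 decouples.
∂J/∂a = 2a = 0 at a ∈ {0}; ∂J/∂b = -36b(b + 1)(b + 4) = 0 at b ∈ {-4, -1, 0}.
The Hessian is diagonal: diag(J_aa, J_bb). Second derivatives: J_aa(0)=2; J_bb(-4)=-432, J_bb(-1)=108, J_bb(0)=-144.
Local maxima occur where both diagonal entries negative: none. Count: 0.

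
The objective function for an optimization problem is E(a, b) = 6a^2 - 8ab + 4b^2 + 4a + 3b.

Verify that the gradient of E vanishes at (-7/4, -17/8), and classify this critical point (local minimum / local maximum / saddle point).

∇E = (12a - 8b + 4, -8a + 8b + 3); substituting (-7/4, -17/8) gives ∇E = (0, 0), so (-7/4, -17/8) is indeed a critical point.
The Hessian of E is constant: H = [[12, -8], [-8, 8]].
det(H) = 12·8 − (-8)² = 32.
det(H) > 0 and tr(H) = 20 > 0, so H is positive definite and the point is a local minimum.

local minimum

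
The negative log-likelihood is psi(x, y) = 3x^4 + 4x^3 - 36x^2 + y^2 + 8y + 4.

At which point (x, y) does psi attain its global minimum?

(-3, -4)

psi(x,y) separates as P(x) + Q(y) + 4, so its minimum is min P + min Q + 4.
P'(x) = 12x(x - 2)(x + 3) vanishes at x ∈ {-3, 0, 2}; Q'(y) = 2y + 8 vanishes at y ∈ {-4}.
Local minima of P (where P''>0): P(-3)=-189, P(2)=-64. Local minima of Q: Q(-4)=-16.
So the global minimum of psi is P(-3) + Q(-4) + 4 = -189 − 16 + 4 = -201, attained at (-3, -4).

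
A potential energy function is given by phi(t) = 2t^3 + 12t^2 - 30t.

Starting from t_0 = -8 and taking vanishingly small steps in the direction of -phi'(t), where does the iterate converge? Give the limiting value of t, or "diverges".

phi'(t) = 6(t - 1)(t + 5), so phi'(-8) = 162.
Gradient descent moves in the -phi' direction, i.e. t is decreasing.
There is no critical point below t=-8, and phi' keeps the same sign, so the iterate runs off to −∞.

diverges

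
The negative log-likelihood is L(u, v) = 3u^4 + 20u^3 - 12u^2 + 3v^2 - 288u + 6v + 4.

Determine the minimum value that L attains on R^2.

L(u,v) separates as P(u) + Q(v) + 4, so its minimum is min P + min Q + 4.
P'(u) = 12(u - 2)(u + 3)(u + 4) vanishes at u ∈ {-4, -3, 2}; Q'(v) = 6v + 6 vanishes at v ∈ {-1}.
Local minima of P (where P''>0): P(-4)=448, P(2)=-416. Local minima of Q: Q(-1)=-3.
So the global minimum of L is P(2) + Q(-1) + 4 = -416 − 3 + 4 = -415, attained at (2, -1).

-415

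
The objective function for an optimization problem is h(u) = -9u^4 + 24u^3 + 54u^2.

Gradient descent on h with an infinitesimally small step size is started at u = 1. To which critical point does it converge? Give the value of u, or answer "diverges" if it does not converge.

h'(u) = -36u(u - 3)(u + 1), so h'(1) = 144.
Gradient descent moves in the -h' direction, i.e. u is decreasing.
The nearest critical point in that direction is u = 0, where h'' = 108 > 0 (a local minimum). The iterate converges there.

0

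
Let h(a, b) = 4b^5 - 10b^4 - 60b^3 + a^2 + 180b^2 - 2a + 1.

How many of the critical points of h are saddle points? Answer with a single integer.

h separates as a function of a plus a function of b, so ∇h=0 decouples.
∂h/∂a = 2(a - 1) = 0 at a ∈ {1}; ∂h/∂b = 20b(b - 3)(b - 2)(b + 3) = 0 at b ∈ {-3, 0, 2, 3}.
The Hessian is diagonal: diag(h_aa, h_bb). Second derivatives: h_aa(1)=2; h_bb(-3)=-1800, h_bb(0)=360, h_bb(2)=-200, h_bb(3)=360.
Saddle points occur where the two diagonal entries have opposite signs: (1, -3), (1, 2). Count: 2.

2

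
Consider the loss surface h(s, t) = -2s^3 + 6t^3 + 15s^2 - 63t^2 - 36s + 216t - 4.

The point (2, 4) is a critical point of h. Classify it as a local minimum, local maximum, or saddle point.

The mixed partial ∂²h/∂s∂t is 0, so the Hessian at any point is diag(h_ss, h_tt) = diag(6(-2s + 5), 18(2t - 7)).
At (2, 4): H = diag(6, 18).
Both eigenvalues are positive, so H is positive definite: a local minimum.

local minimum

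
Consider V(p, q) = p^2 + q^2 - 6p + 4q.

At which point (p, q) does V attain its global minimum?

V(p,q) separates as A(p) + B(q), so its minimum is min A + min B.
A'(p) = 2p - 6 vanishes at p ∈ {3}; B'(q) = 2q + 4 vanishes at q ∈ {-2}.
Local minima of A (where A''>0): A(3)=-9. Local minima of B: B(-2)=-4.
So the global minimum of V is A(3) + B(-2) = -9 − 4 = -13, attained at (3, -2).

(3, -2)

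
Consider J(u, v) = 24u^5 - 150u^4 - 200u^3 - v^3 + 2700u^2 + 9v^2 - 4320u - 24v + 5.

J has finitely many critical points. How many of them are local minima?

J separates as a function of u plus a function of v, so ∇J=0 decouples.
∂J/∂u = 120(u - 4)(u - 3)(u - 1)(u + 3) = 0 at u ∈ {-3, 1, 3, 4}; ∂J/∂v = -3(v - 4)(v - 2) = 0 at v ∈ {2, 4}.
The Hessian is diagonal: diag(J_uu, J_vv). Second derivatives: J_uu(-3)=-20160, J_uu(1)=2880, J_uu(3)=-1440, J_uu(4)=2520; J_vv(2)=6, J_vv(4)=-6.
Local minima occur where both diagonal entries positive: (1, 2), (4, 2). Count: 2.

2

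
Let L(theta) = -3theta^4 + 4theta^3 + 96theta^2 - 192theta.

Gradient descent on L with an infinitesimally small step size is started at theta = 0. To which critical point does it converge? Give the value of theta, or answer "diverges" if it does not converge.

L'(theta) = -12(theta - 4)(theta - 1)(theta + 4), so L'(0) = -192.
Gradient descent moves in the -L' direction, i.e. theta is increasing.
The nearest critical point in that direction is theta = 1, where L'' = 180 > 0 (a local minimum). The iterate converges there.

1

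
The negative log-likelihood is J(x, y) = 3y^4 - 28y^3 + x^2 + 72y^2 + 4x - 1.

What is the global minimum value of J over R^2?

J(x,y) separates as P(x) + Q(y) − 1, so its minimum is min P + min Q − 1.
P'(x) = 2x + 4 vanishes at x ∈ {-2}; Q'(y) = 12y(y - 4)(y - 3) vanishes at y ∈ {0, 3, 4}.
Local minima of P (where P''>0): P(-2)=-4. Local minima of Q: Q(0)=0, Q(4)=128.
So the global minimum of J is P(-2) + Q(0) − 1 = -4 + 0 − 1 = -5, attained at (-2, 0).

-5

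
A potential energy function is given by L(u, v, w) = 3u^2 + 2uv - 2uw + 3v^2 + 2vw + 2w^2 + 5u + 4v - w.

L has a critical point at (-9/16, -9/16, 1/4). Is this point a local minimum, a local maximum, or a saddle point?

local minimum

The Hessian is constant: H = [[6, 2, -2], [2, 6, 2], [-2, 2, 4]].
Leading principal minors: Δ₁ = 6, Δ₂ = 32, Δ₃ = 64.
All leading minors are positive, so H is positive definite: a local minimum.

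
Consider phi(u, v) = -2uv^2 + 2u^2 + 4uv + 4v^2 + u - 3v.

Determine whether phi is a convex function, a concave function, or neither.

The term -2uv^2 is cubic, so the Hessian is not constant.
∂²phi/∂v² = -4u + 8, which takes both signs as u varies (negative for sufficiently large u). A diagonal entry of the Hessian changing sign means the Hessian is neither positive- nor negative-semidefinite on all of R^2.

neither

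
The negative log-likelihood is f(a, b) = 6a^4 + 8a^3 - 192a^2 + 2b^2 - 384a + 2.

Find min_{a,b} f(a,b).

-2558

f(a,b) separates as P(a) + Q(b) + 2, so its minimum is min P + min Q + 2.
P'(a) = 24(a - 4)(a + 1)(a + 4) vanishes at a ∈ {-4, -1, 4}; Q'(b) = 4b vanishes at b ∈ {0}.
Local minima of P (where P''>0): P(-4)=-512, P(4)=-2560. Local minima of Q: Q(0)=0.
So the global minimum of f is P(4) + Q(0) + 2 = -2560 + 0 + 2 = -2558, attained at (4, 0).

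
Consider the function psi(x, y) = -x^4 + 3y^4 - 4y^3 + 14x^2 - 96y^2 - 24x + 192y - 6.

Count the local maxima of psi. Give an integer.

2

psi separates as a function of x plus a function of y, so ∇psi=0 decouples.
∂psi/∂x = -4(x - 2)(x - 1)(x + 3) = 0 at x ∈ {-3, 1, 2}; ∂psi/∂y = 12(y - 4)(y - 1)(y + 4) = 0 at y ∈ {-4, 1, 4}.
The Hessian is diagonal: diag(psi_xx, psi_yy). Second derivatives: psi_xx(-3)=-80, psi_xx(1)=16, psi_xx(2)=-20; psi_yy(-4)=480, psi_yy(1)=-180, psi_yy(4)=288.
Local maxima occur where both diagonal entries negative: (-3, 1), (2, 1). Count: 2.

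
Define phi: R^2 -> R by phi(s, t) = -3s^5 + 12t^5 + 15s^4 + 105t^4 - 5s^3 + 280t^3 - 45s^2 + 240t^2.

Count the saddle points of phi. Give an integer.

phi separates as a function of s plus a function of t, so ∇phi=0 decouples.
∂phi/∂s = -15s(s - 3)(s - 2)(s + 1) = 0 at s ∈ {-1, 0, 2, 3}; ∂phi/∂t = 60t(t + 1)(t + 2)(t + 4) = 0 at t ∈ {-4, -2, -1, 0}.
The Hessian is diagonal: diag(phi_ss, phi_tt). Second derivatives: phi_ss(-1)=180, phi_ss(0)=-90, phi_ss(2)=90, phi_ss(3)=-180; phi_tt(-4)=-1440, phi_tt(-2)=240, phi_tt(-1)=-180, phi_tt(0)=480.
Saddle points occur where the two diagonal entries have opposite signs: (-1, -4), (-1, -1), (0, -2), (0, 0), (2, -4), (2, -1), (3, -2), (3, 0). Count: 8.

8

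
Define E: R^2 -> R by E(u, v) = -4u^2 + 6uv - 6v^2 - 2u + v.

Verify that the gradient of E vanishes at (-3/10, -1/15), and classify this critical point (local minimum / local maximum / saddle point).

∇E = (-8u + 6v - 2, 6u - 12v + 1); substituting (-3/10, -1/15) gives ∇E = (0, 0), so (-3/10, -1/15) is indeed a critical point.
The Hessian of E is constant: H = [[-8, 6], [6, -12]].
det(H) = (-8)·(-12) − 6² = 60.
det(H) > 0 and tr(H) = -20 < 0, so H is negative definite and the point is a local maximum.

local maximum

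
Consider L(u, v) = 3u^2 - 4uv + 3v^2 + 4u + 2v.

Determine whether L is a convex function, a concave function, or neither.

convex

L is quadratic, so its Hessian is the constant matrix H = [[6, -4], [-4, 6]].
det(H) = 20, tr(H) = 12.
det(H) > 0 and tr(H) > 0, so H is positive definite everywhere: convex.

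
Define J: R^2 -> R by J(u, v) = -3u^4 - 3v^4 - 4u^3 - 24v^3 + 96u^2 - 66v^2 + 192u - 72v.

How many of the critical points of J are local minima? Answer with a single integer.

J separates as a function of u plus a function of v, so ∇J=0 decouples.
∂J/∂u = -12(u - 4)(u + 1)(u + 4) = 0 at u ∈ {-4, -1, 4}; ∂J/∂v = -12(v + 1)(v + 2)(v + 3) = 0 at v ∈ {-3, -2, -1}.
The Hessian is diagonal: diag(J_uu, J_vv). Second derivatives: J_uu(-4)=-288, J_uu(-1)=180, J_uu(4)=-480; J_vv(-3)=-24, J_vv(-2)=12, J_vv(-1)=-24.
Local minima occur where both diagonal entries positive: (-1, -2). Count: 1.

1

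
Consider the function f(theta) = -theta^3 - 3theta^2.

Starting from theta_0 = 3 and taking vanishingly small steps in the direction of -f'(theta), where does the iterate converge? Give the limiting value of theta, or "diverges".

f'(theta) = -3theta(theta + 2), so f'(3) = -45.
Gradient descent moves in the -f' direction, i.e. theta is increasing.
There is no critical point above theta=3, and f' keeps the same sign, so the iterate runs off to +∞.

diverges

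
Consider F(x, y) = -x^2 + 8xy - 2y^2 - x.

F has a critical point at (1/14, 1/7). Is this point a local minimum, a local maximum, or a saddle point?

saddle point

The Hessian of F is constant: H = [[-2, 8], [8, -4]].
det(H) = (-2)·(-4) − 8² = -56.
Since det(H) < 0, H is indefinite and the critical point is a saddle point.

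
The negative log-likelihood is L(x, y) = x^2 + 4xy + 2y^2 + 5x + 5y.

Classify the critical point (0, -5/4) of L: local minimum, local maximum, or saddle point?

The Hessian of L is constant: H = [[2, 4], [4, 4]].
det(H) = 2·4 − 4² = -8.
Since det(H) < 0, H is indefinite and the critical point is a saddle point.

saddle point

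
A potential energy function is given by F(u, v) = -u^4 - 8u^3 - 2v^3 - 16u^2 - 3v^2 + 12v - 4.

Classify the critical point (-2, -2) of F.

local minimum

The mixed partial ∂²F/∂u∂v is 0, so the Hessian at any point is diag(F_uu, F_vv) = diag(-4(3u^2 + 12u + 8), -6(2v + 1)).
At (-2, -2): H = diag(16, 18).
Both eigenvalues are positive, so H is positive definite: a local minimum.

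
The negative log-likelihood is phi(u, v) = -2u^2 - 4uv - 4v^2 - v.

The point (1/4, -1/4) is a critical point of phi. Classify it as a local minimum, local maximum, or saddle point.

local maximum

The Hessian of phi is constant: H = [[-4, -4], [-4, -8]].
det(H) = (-4)·(-8) − (-4)² = 16.
det(H) > 0 and tr(H) = -12 < 0, so H is negative definite and the point is a local maximum.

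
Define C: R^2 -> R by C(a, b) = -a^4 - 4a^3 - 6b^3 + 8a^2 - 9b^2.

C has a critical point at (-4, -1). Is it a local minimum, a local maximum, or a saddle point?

The mixed partial ∂²C/∂a∂b is 0, so the Hessian at any point is diag(C_aa, C_bb) = diag(4(-3a^2 - 6a + 4), -18(2b + 1)).
At (-4, -1): H = diag(-80, 18).
The eigenvalues have opposite signs, so H is indefinite: a saddle point.

saddle point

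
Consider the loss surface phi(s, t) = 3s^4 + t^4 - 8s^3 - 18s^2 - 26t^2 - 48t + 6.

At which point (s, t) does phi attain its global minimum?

(3, 4)

phi(s,t) separates as P(s) + Q(t) + 6, so its minimum is min P + min Q + 6.
P'(s) = 12s(s - 3)(s + 1) vanishes at s ∈ {-1, 0, 3}; Q'(t) = 4(t - 4)(t + 1)(t + 3) vanishes at t ∈ {-3, -1, 4}.
Local minima of P (where P''>0): P(-1)=-7, P(3)=-135. Local minima of Q: Q(-3)=-9, Q(4)=-352.
So the global minimum of phi is P(3) + Q(4) + 6 = -135 − 352 + 6 = -481, attained at (3, 4).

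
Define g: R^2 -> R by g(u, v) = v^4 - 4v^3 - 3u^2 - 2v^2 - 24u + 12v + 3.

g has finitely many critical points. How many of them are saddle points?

2

g separates as a function of u plus a function of v, so ∇g=0 decouples.
∂g/∂u = -6(u + 4) = 0 at u ∈ {-4}; ∂g/∂v = 4(v - 3)(v - 1)(v + 1) = 0 at v ∈ {-1, 1, 3}.
The Hessian is diagonal: diag(g_uu, g_vv). Second derivatives: g_uu(-4)=-6; g_vv(-1)=32, g_vv(1)=-16, g_vv(3)=32.
Saddle points occur where the two diagonal entries have opposite signs: (-4, -1), (-4, 3). Count: 2.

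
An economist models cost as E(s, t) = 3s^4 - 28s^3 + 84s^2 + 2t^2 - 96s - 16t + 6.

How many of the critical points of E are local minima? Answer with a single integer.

E separates as a function of s plus a function of t, so ∇E=0 decouples.
∂E/∂s = 12(s - 4)(s - 2)(s - 1) = 0 at s ∈ {1, 2, 4}; ∂E/∂t = 4(t - 4) = 0 at t ∈ {4}.
The Hessian is diagonal: diag(E_ss, E_tt). Second derivatives: E_ss(1)=36, E_ss(2)=-24, E_ss(4)=72; E_tt(4)=4.
Local minima occur where both diagonal entries positive: (1, 4), (4, 4). Count: 2.

2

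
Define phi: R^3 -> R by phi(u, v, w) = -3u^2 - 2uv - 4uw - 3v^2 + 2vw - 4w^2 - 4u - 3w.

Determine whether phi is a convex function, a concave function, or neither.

concave

phi is quadratic, so its Hessian is the constant matrix H = [[-6, -2, -4], [-2, -6, 2], [-4, 2, -8]].
Leading principal minors: -6, 32, -104.
Signs alternate −, +, − ⇒ H ≺ 0 ⇒ concave.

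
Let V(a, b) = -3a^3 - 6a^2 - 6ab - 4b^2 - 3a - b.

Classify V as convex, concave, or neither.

neither

The term -3a^3 is cubic, so the Hessian is not constant.
∂²V/∂a² = -18a - 12, which takes both signs as a varies (negative for sufficiently large a). A diagonal entry of the Hessian changing sign means the Hessian is neither positive- nor negative-semidefinite on all of R^2.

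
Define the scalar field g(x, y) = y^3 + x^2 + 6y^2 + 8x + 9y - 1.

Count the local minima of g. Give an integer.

1

g separates as a function of x plus a function of y, so ∇g=0 decouples.
∂g/∂x = 2(x + 4) = 0 at x ∈ {-4}; ∂g/∂y = 3(y + 1)(y + 3) = 0 at y ∈ {-3, -1}.
The Hessian is diagonal: diag(g_xx, g_yy). Second derivatives: g_xx(-4)=2; g_yy(-3)=-6, g_yy(-1)=6.
Local minima occur where both diagonal entries positive: (-4, -1). Count: 1.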